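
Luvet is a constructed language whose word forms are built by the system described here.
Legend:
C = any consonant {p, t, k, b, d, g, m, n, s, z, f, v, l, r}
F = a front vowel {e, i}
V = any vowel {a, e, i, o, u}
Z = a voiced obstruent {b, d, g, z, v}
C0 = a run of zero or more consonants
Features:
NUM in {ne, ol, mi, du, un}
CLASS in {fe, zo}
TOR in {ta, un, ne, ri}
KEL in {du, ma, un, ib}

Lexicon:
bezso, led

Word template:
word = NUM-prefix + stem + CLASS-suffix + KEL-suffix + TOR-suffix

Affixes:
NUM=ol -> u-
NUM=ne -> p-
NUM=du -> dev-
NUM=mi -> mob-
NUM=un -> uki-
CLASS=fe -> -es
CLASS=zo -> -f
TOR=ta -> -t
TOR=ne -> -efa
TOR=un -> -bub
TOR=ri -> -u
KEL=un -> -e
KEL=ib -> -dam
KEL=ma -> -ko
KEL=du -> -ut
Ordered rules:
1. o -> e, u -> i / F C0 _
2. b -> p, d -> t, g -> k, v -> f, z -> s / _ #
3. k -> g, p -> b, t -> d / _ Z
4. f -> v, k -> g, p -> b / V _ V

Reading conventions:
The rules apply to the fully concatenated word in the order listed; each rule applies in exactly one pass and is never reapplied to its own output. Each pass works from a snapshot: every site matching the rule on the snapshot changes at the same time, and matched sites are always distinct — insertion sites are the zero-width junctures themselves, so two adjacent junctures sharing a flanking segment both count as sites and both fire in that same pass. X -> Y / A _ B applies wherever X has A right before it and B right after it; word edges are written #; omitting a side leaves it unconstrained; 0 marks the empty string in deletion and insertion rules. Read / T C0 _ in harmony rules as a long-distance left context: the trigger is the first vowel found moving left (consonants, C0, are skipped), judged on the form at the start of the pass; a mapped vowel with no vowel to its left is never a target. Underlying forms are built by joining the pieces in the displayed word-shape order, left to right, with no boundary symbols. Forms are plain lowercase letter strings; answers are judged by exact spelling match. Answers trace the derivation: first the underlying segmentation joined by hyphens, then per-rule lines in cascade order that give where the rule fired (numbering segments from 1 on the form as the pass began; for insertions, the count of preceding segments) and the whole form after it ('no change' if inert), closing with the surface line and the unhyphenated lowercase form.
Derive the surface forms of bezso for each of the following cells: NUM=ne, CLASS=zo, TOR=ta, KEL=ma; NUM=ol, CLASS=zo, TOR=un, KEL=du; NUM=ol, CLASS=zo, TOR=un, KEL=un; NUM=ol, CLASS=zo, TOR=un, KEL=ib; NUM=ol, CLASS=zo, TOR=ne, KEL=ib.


cell NUM=ne, CLASS=zo, TOR=ta, KEL=ma:
underlying: p-bezso-f-ko-t
1. o -> e, u -> i / F C0 _: fires at position(s) 6: pbezsefkot
2. b -> p, d -> t, g -> k, v -> f, z -> s / _ #: no change
3. k -> g, p -> b, t -> d / _ Z: fires at position(s) 1: bbezsefkot
4. f -> v, k -> g, p -> b / V _ V: no change
surface: bbezsefkot

cell NUM=ol, CLASS=zo, TOR=un, KEL=du:
underlying: u-bezso-f-ut-bub
1. o -> e, u -> i / F C0 _: fires at position(s) 6: ubezsefutbub
2. b -> p, d -> t, g -> k, v -> f, z -> s / _ #: fires at position(s) 12: ubezsefutbup
3. k -> g, p -> b, t -> d / _ Z: fires at position(s) 9: ubezsefudbup
4. f -> v, k -> g, p -> b / V _ V: fires at position(s) 7: ubezsevudbup
surface: ubezsevudbup

cell NUM=ol, CLASS=zo, TOR=un, KEL=un:
underlying: u-bezso-f-e-bub
1. o -> e, u -> i / F C0 _: fires at position(s) 6, 10: ubezsefebib
2. b -> p, d -> t, g -> k, v -> f, z -> s / _ #: fires at position(s) 11: ubezsefebip
3. k -> g, p -> b, t -> d / _ Z: no change
4. f -> v, k -> g, p -> b / V _ V: fires at position(s) 7: ubezsevebip
surface: ubezsevebip

cell NUM=ol, CLASS=zo, TOR=un, KEL=ib:
underlying: u-bezso-f-dam-bub
1. o -> e, u -> i / F C0 _: fires at position(s) 6: ubezsefdambub
2. b -> p, d -> t, g -> k, v -> f, z -> s / _ #: fires at position(s) 13: ubezsefdambup
3. k -> g, p -> b, t -> d / _ Z: no change
4. f -> v, k -> g, p -> b / V _ V: no change
surface: ubezsefdambup

cell NUM=ol, CLASS=zo, TOR=ne, KEL=ib:
underlying: u-bezso-f-dam-efa
1. o -> e, u -> i / F C0 _: fires at position(s) 6: ubezsefdamefa
2. b -> p, d -> t, g -> k, v -> f, z -> s / _ #: no change
3. k -> g, p -> b, t -> d / _ Z: no change
4. f -> v, k -> g, p -> b / V _ V: fires at position(s) 12: ubezsefdameva
surface: ubezsefdameva


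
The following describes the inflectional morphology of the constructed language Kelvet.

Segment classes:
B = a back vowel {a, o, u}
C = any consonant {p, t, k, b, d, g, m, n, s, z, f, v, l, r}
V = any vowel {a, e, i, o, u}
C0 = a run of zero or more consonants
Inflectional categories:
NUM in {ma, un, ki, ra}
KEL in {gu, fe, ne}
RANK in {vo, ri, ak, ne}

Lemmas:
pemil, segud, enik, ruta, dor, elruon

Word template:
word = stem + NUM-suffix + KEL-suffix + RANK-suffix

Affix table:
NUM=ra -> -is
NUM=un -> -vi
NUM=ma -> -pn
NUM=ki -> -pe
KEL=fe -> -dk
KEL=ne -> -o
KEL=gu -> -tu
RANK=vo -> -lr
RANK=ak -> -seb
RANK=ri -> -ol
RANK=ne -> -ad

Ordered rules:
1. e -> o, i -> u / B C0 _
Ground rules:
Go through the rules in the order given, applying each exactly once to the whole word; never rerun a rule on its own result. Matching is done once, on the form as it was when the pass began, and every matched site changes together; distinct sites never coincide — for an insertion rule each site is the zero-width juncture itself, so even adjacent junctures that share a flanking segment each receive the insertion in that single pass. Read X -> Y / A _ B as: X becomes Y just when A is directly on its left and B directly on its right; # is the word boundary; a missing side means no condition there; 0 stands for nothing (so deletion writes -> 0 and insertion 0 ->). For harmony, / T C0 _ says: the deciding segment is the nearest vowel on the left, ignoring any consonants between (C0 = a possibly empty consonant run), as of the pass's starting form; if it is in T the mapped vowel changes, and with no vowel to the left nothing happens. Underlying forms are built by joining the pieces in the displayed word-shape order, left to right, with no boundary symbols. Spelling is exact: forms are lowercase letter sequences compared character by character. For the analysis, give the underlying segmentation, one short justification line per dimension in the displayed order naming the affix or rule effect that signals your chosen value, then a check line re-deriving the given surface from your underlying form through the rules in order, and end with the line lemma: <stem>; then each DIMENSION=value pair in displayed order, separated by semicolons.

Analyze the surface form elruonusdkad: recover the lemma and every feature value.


underlying: elruon-is-dk-ad
NUM=ra - signalled by the affix -is
KEL=fe - signalled by the affix -dk
RANK=ne - signalled by the affix -ad
check: elruonisdkad -> elruonusdkad
lemma: elruon; NUM=ra; KEL=fe; RANK=ne


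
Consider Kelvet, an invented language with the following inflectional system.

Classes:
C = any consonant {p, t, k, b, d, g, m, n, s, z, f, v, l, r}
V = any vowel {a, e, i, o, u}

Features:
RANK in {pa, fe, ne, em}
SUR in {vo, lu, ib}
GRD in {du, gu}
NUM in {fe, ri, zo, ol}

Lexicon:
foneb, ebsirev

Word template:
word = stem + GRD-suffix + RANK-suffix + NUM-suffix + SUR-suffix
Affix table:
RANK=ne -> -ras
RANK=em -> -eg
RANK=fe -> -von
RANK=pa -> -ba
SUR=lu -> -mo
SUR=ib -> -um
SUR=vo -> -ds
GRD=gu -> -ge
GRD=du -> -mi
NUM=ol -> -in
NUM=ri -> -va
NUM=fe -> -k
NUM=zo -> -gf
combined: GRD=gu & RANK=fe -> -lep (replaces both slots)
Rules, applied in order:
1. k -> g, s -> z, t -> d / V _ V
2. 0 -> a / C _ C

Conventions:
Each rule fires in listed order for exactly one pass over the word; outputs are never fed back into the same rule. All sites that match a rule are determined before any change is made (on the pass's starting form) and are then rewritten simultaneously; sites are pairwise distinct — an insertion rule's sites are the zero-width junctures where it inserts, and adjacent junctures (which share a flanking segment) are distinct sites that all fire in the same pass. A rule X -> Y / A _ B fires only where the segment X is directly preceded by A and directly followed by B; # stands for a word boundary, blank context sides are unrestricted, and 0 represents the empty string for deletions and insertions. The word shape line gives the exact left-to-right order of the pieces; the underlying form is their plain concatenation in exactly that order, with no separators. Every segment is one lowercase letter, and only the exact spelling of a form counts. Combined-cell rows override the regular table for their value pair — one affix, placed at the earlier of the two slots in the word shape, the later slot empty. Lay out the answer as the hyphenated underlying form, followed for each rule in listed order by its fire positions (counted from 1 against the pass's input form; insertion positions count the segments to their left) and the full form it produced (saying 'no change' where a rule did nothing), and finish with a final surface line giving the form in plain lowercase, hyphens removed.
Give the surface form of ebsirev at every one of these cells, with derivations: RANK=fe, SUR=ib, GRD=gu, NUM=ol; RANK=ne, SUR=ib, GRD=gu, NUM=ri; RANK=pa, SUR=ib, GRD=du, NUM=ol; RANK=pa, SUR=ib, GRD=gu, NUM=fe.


cell RANK=fe, SUR=ib, GRD=gu, NUM=ol:
underlying: ebsirev-lep-in-um
1. k -> g, s -> z, t -> d / V _ V: no change
2. 0 -> a / C _ C: inserts after position(s) 2, 7: ebasirevalepinum
surface: ebasirevalepinum

cell RANK=ne, SUR=ib, GRD=gu, NUM=ri:
underlying: ebsirev-ge-ras-va-um
1. k -> g, s -> z, t -> d / V _ V: no change
2. 0 -> a / C _ C: inserts after position(s) 2, 7, 12: ebasirevagerasavaum
surface: ebasirevagerasavaum

cell RANK=pa, SUR=ib, GRD=du, NUM=ol:
underlying: ebsirev-mi-ba-in-um
1. k -> g, s -> z, t -> d / V _ V: no change
2. 0 -> a / C _ C: inserts after position(s) 2, 7: ebasirevamibainum
surface: ebasirevamibainum

cell RANK=pa, SUR=ib, GRD=gu, NUM=fe:
underlying: ebsirev-ge-ba-k-um
1. k -> g, s -> z, t -> d / V _ V: fires at position(s) 12: ebsirevgebagum
2. 0 -> a / C _ C: inserts after position(s) 2, 7: ebasirevagebagum
surface: ebasirevagebagum


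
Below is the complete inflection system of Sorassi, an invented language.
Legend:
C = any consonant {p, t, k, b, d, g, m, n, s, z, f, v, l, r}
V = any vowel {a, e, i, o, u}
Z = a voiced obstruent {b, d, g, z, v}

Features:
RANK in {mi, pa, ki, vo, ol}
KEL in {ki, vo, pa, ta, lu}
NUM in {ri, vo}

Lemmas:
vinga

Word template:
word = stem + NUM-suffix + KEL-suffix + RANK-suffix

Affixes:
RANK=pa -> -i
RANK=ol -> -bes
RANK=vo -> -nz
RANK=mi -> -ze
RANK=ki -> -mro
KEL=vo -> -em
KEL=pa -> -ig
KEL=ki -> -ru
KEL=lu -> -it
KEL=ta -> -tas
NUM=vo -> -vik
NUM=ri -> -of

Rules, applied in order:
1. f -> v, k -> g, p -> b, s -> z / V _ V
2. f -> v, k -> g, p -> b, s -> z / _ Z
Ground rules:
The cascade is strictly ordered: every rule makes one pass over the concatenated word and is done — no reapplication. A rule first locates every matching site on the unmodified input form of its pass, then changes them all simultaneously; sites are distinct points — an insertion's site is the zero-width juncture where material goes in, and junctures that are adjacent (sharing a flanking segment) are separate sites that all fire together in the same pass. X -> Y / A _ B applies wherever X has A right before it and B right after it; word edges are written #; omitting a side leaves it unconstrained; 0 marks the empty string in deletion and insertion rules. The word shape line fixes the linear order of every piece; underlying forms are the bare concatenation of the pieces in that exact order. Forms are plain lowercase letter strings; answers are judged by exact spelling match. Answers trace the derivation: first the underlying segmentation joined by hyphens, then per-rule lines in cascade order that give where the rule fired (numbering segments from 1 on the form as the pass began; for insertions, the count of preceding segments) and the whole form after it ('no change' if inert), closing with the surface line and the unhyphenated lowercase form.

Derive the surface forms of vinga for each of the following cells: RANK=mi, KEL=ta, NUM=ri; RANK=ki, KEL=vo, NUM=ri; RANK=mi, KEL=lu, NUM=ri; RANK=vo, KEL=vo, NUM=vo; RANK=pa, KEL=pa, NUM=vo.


cell RANK=mi, KEL=ta, NUM=ri:
underlying: vinga-of-tas-ze
1. f -> v, k -> g, p -> b, s -> z / V _ V: no change
2. f -> v, k -> g, p -> b, s -> z / _ Z: fires at position(s) 10: vingaoftazze
surface: vingaoftazze

cell RANK=ki, KEL=vo, NUM=ri:
underlying: vinga-of-em-mro
1. f -> v, k -> g, p -> b, s -> z / V _ V: fires at position(s) 7: vingaovemmro
2. f -> v, k -> g, p -> b, s -> z / _ Z: no change
surface: vingaovemmro

cell RANK=mi, KEL=lu, NUM=ri:
underlying: vinga-of-it-ze
1. f -> v, k -> g, p -> b, s -> z / V _ V: fires at position(s) 7: vingaovitze
2. f -> v, k -> g, p -> b, s -> z / _ Z: no change
surface: vingaovitze

cell RANK=vo, KEL=vo, NUM=vo:
underlying: vinga-vik-em-nz
1. f -> v, k -> g, p -> b, s -> z / V _ V: fires at position(s) 8: vingavigemnz
2. f -> v, k -> g, p -> b, s -> z / _ Z: no change
surface: vingavigemnz

cell RANK=pa, KEL=pa, NUM=vo:
underlying: vinga-vik-ig-i
1. f -> v, k -> g, p -> b, s -> z / V _ V: fires at position(s) 8: vingavigigi
2. f -> v, k -> g, p -> b, s -> z / _ Z: no change
surface: vingavigigi


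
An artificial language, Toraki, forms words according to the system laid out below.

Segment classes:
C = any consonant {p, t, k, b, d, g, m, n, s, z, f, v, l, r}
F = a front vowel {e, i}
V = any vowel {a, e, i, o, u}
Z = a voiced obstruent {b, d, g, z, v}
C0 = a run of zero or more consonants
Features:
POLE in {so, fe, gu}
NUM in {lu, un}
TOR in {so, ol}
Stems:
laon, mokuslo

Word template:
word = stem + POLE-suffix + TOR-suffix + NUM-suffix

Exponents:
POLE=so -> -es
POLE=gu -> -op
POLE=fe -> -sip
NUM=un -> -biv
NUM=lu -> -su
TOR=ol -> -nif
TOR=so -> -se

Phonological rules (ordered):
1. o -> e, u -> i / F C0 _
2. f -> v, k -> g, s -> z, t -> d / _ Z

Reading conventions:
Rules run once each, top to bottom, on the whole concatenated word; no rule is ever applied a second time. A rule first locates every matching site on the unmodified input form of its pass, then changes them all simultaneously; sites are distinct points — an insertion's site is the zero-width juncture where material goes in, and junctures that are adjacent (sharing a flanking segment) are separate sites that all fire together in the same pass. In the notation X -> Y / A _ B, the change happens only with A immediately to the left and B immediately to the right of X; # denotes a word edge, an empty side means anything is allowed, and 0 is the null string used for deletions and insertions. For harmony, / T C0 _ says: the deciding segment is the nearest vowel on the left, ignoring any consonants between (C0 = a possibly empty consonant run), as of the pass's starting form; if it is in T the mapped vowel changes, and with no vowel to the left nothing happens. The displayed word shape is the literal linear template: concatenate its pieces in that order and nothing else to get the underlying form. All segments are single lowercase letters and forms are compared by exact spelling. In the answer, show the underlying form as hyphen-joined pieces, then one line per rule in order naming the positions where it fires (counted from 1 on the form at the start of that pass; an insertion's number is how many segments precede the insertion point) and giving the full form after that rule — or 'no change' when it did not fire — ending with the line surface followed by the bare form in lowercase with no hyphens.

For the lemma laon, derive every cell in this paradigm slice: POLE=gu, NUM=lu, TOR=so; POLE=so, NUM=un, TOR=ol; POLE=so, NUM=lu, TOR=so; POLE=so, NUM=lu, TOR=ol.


cell POLE=gu, NUM=lu, TOR=so:
underlying: laon-op-se-su
1. o -> e, u -> i / F C0 _: fires at position(s) 10: laonopsesi
2. f -> v, k -> g, s -> z, t -> d / _ Z: no change
surface: laonopsesi

cell POLE=so, NUM=un, TOR=ol:
underlying: laon-es-nif-biv
1. o -> e, u -> i / F C0 _: no change
2. f -> v, k -> g, s -> z, t -> d / _ Z: fires at position(s) 9: laonesnivbiv
surface: laonesnivbiv

cell POLE=so, NUM=lu, TOR=so:
underlying: laon-es-se-su
1. o -> e, u -> i / F C0 _: fires at position(s) 10: laonessesi
2. f -> v, k -> g, s -> z, t -> d / _ Z: no change
surface: laonessesi

cell POLE=so, NUM=lu, TOR=ol:
underlying: laon-es-nif-su
1. o -> e, u -> i / F C0 _: fires at position(s) 11: laonesnifsi
2. f -> v, k -> g, s -> z, t -> d / _ Z: no change
surface: laonesnifsi


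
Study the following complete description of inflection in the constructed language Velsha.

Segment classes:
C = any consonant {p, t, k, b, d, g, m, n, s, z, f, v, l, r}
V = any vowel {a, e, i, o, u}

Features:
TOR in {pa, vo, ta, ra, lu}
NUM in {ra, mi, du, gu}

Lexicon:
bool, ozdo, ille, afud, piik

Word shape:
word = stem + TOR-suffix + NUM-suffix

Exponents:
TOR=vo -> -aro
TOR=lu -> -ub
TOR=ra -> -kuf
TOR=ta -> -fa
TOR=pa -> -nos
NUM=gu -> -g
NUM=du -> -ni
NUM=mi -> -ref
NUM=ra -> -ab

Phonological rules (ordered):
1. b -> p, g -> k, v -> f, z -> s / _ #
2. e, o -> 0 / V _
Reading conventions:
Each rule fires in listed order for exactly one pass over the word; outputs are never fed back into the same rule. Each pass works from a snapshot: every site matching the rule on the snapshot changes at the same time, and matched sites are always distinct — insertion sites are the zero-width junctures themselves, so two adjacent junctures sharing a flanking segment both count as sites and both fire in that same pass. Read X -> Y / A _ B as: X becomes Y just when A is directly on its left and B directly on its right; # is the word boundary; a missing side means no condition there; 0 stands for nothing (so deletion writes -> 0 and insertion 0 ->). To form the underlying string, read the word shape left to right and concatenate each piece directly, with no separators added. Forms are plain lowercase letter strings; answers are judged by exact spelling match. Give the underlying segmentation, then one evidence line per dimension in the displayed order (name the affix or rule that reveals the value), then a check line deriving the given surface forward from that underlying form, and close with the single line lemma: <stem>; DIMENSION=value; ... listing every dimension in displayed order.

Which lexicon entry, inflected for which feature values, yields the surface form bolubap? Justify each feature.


underlying: bool-ub-ab
TOR=lu - signalled by the affix -ub
NUM=ra - signalled by the affix -ab
check: boolubab -> boolubap -> bolubap
lemma: bool; TOR=lu; NUM=ra


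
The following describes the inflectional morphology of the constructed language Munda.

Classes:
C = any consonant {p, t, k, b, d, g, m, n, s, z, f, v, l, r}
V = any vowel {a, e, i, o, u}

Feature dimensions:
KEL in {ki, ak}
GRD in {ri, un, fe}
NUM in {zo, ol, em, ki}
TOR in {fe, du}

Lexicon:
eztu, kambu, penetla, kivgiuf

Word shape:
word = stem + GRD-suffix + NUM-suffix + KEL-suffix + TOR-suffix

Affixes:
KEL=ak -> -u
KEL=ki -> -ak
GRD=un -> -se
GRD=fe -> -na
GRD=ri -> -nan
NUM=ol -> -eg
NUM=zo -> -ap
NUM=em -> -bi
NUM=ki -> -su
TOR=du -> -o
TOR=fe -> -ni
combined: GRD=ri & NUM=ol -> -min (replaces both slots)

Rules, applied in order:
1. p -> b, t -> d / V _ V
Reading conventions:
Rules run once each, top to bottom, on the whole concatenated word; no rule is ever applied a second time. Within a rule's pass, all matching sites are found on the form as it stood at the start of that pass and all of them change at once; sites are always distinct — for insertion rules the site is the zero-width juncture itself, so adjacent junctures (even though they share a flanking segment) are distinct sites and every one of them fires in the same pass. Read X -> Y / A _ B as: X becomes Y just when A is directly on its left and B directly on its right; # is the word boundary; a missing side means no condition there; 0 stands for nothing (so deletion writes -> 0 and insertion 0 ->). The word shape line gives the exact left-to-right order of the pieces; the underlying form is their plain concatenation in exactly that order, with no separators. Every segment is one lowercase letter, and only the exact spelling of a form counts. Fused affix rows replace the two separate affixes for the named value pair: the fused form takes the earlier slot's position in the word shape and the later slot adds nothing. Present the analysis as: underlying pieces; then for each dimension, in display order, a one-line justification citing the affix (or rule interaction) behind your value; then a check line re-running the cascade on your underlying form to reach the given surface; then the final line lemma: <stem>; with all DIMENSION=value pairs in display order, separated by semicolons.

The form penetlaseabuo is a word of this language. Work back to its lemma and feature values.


underlying: penetla-se-ap-u-o
KEL=ak - signalled by the affix -u
GRD=un - signalled by the affix -se
NUM=zo - signalled by the affix -ap
TOR=du - signalled by the affix -o
check: penetlaseapuo -> penetlaseabuo
lemma: penetla; KEL=ak; GRD=un; NUM=zo; TOR=du


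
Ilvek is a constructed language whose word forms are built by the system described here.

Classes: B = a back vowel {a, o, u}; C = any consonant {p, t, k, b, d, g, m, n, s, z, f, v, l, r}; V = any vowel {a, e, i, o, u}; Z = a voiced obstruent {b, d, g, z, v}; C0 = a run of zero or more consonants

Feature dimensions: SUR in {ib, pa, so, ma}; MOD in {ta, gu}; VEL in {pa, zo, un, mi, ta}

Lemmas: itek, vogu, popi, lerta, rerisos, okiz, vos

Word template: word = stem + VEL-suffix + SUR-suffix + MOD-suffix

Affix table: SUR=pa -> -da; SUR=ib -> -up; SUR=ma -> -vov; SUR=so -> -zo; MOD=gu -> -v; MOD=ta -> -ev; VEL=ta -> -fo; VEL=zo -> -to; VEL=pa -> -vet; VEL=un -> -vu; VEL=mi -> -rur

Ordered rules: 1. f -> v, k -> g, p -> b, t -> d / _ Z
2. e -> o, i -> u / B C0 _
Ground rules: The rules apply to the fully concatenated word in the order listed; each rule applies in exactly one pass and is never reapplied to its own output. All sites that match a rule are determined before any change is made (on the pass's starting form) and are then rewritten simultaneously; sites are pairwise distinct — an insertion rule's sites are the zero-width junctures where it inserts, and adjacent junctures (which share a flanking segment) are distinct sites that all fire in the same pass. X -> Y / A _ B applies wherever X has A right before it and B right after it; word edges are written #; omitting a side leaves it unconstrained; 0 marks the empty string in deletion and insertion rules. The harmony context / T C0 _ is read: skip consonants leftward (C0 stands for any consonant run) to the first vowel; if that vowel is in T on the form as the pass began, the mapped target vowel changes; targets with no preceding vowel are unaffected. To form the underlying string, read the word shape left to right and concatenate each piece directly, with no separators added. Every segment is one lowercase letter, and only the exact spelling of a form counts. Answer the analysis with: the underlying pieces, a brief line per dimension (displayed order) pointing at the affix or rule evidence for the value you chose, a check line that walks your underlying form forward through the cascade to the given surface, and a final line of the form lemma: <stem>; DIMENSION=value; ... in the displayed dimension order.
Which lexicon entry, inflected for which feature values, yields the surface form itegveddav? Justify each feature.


underlying: itek-vet-da-v
SUR=pa - signalled by the affix -da
MOD=gu - signalled by the affix -v
VEL=pa - signalled by the affix -vet
check: itekvetdav -> itegveddav -> itegveddav
lemma: itek; SUR=pa; MOD=gu; VEL=pa


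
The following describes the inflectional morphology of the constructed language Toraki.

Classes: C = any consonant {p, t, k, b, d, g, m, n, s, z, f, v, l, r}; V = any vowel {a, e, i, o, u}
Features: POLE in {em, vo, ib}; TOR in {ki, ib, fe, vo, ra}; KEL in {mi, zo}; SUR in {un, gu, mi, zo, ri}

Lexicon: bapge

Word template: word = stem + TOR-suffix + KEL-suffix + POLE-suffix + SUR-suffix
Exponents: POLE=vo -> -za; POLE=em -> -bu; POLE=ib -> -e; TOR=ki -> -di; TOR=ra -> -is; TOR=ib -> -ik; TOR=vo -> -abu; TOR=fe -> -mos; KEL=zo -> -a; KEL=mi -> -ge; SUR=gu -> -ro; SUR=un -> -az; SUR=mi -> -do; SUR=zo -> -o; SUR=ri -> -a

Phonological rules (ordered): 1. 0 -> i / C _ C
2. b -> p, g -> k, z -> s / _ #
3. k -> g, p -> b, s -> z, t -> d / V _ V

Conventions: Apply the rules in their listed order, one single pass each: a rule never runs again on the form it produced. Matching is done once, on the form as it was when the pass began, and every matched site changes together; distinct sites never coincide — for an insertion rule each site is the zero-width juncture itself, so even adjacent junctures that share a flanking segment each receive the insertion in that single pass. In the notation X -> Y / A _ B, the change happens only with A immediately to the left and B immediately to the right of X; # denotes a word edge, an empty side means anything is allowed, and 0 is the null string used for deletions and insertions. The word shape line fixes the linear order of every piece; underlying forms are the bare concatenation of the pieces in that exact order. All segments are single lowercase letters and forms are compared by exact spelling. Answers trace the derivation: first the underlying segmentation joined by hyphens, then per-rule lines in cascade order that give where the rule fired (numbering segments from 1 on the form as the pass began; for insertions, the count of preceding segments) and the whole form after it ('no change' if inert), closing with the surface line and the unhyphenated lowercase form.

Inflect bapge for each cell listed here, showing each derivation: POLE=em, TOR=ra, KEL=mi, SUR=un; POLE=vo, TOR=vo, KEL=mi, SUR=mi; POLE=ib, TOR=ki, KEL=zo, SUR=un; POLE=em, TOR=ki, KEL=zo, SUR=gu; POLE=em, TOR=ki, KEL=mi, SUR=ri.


cell POLE=em, TOR=ra, KEL=mi, SUR=un:
underlying: bapge-is-ge-bu-az
1. 0 -> i / C _ C: inserts after position(s) 3, 7: bapigeisigebuaz
2. b -> p, g -> k, z -> s / _ #: fires at position(s) 15: bapigeisigebuas
3. k -> g, p -> b, s -> z, t -> d / V _ V: fires at position(s) 3, 8: babigeizigebuas
surface: babigeizigebuas

cell POLE=vo, TOR=vo, KEL=mi, SUR=mi:
underlying: bapge-abu-ge-za-do
1. 0 -> i / C _ C: inserts after position(s) 3: bapigeabugezado
2. b -> p, g -> k, z -> s / _ #: no change
3. k -> g, p -> b, s -> z, t -> d / V _ V: fires at position(s) 3: babigeabugezado
surface: babigeabugezado

cell POLE=ib, TOR=ki, KEL=zo, SUR=un:
underlying: bapge-di-a-e-az
1. 0 -> i / C _ C: inserts after position(s) 3: bapigediaeaz
2. b -> p, g -> k, z -> s / _ #: fires at position(s) 12: bapigediaeas
3. k -> g, p -> b, s -> z, t -> d / V _ V: fires at position(s) 3: babigediaeas
surface: babigediaeas

cell POLE=em, TOR=ki, KEL=zo, SUR=gu:
underlying: bapge-di-a-bu-ro
1. 0 -> i / C _ C: inserts after position(s) 3: bapigediaburo
2. b -> p, g -> k, z -> s / _ #: no change
3. k -> g, p -> b, s -> z, t -> d / V _ V: fires at position(s) 3: babigediaburo
surface: babigediaburo

cell POLE=em, TOR=ki, KEL=mi, SUR=ri:
underlying: bapge-di-ge-bu-a
1. 0 -> i / C _ C: inserts after position(s) 3: bapigedigebua
2. b -> p, g -> k, z -> s / _ #: no change
3. k -> g, p -> b, s -> z, t -> d / V _ V: fires at position(s) 3: babigedigebua
surface: babigedigebua


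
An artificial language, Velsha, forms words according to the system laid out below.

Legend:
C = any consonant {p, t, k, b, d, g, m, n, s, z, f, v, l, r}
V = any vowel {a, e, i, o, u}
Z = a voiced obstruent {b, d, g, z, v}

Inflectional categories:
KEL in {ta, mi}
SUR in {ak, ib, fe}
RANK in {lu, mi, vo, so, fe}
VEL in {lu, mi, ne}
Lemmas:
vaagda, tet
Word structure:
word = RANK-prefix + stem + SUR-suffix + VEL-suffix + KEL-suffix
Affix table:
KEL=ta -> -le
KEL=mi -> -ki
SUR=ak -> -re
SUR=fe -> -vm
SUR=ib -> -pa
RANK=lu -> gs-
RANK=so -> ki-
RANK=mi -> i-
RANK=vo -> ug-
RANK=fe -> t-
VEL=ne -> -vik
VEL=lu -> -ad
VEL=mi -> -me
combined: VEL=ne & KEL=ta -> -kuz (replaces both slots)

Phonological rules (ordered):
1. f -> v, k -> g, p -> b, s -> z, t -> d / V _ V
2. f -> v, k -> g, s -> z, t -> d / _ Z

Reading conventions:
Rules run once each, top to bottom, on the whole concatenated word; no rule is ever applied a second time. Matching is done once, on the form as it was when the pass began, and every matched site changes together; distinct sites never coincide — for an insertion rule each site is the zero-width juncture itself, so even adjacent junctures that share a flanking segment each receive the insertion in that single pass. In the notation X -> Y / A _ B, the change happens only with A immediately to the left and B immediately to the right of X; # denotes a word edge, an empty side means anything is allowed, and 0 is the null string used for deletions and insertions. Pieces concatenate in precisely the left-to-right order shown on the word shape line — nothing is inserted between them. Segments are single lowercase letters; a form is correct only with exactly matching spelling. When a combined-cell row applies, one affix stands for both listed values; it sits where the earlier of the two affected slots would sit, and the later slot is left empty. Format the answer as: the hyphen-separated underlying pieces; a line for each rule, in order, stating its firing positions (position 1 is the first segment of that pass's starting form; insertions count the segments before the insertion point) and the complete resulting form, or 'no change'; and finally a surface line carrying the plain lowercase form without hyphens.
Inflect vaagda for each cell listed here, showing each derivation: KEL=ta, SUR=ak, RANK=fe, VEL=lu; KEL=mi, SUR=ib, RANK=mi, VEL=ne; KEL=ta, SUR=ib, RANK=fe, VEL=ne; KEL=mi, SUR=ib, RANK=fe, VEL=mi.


cell KEL=ta, SUR=ak, RANK=fe, VEL=lu:
underlying: t-vaagda-re-ad-le
1. f -> v, k -> g, p -> b, s -> z, t -> d / V _ V: no change
2. f -> v, k -> g, s -> z, t -> d / _ Z: fires at position(s) 1: dvaagdareadle
surface: dvaagdareadle

cell KEL=mi, SUR=ib, RANK=mi, VEL=ne:
underlying: i-vaagda-pa-vik-ki
1. f -> v, k -> g, p -> b, s -> z, t -> d / V _ V: fires at position(s) 8: ivaagdabavikki
2. f -> v, k -> g, s -> z, t -> d / _ Z: no change
surface: ivaagdabavikki

cell KEL=ta, SUR=ib, RANK=fe, VEL=ne:
underlying: t-vaagda-pa-kuz
1. f -> v, k -> g, p -> b, s -> z, t -> d / V _ V: fires at position(s) 8, 10: tvaagdabaguz
2. f -> v, k -> g, s -> z, t -> d / _ Z: fires at position(s) 1: dvaagdabaguz
surface: dvaagdabaguz

cell KEL=mi, SUR=ib, RANK=fe, VEL=mi:
underlying: t-vaagda-pa-me-ki
1. f -> v, k -> g, p -> b, s -> z, t -> d / V _ V: fires at position(s) 8, 12: tvaagdabamegi
2. f -> v, k -> g, s -> z, t -> d / _ Z: fires at position(s) 1: dvaagdabamegi
surface: dvaagdabamegi


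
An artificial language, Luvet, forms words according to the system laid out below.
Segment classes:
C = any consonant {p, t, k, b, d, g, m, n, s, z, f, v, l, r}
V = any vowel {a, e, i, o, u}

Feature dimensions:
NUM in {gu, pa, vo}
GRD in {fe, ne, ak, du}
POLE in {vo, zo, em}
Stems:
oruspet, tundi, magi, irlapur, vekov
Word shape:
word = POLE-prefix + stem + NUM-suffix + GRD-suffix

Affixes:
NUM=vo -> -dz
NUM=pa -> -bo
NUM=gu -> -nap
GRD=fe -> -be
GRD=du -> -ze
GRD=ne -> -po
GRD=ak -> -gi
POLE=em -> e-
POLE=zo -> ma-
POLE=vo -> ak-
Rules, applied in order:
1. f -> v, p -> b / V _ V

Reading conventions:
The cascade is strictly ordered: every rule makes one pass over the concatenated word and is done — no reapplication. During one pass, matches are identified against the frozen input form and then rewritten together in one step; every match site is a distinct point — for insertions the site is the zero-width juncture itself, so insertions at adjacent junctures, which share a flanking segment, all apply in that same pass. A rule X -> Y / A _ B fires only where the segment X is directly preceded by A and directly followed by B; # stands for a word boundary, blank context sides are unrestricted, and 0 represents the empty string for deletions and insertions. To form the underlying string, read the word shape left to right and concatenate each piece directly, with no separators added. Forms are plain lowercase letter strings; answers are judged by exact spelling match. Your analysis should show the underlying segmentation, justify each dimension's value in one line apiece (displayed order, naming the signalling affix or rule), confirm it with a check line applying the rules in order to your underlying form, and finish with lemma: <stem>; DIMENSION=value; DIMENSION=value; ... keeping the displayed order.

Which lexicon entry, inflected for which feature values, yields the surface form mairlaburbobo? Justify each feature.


underlying: ma-irlapur-bo-po
NUM=pa - signalled by the affix -bo
GRD=ne - signalled by the affix -po
POLE=zo - signalled by the affix ma-
check: mairlapurbopo -> mairlaburbobo
lemma: irlapur; NUM=pa; GRD=ne; POLE=zo


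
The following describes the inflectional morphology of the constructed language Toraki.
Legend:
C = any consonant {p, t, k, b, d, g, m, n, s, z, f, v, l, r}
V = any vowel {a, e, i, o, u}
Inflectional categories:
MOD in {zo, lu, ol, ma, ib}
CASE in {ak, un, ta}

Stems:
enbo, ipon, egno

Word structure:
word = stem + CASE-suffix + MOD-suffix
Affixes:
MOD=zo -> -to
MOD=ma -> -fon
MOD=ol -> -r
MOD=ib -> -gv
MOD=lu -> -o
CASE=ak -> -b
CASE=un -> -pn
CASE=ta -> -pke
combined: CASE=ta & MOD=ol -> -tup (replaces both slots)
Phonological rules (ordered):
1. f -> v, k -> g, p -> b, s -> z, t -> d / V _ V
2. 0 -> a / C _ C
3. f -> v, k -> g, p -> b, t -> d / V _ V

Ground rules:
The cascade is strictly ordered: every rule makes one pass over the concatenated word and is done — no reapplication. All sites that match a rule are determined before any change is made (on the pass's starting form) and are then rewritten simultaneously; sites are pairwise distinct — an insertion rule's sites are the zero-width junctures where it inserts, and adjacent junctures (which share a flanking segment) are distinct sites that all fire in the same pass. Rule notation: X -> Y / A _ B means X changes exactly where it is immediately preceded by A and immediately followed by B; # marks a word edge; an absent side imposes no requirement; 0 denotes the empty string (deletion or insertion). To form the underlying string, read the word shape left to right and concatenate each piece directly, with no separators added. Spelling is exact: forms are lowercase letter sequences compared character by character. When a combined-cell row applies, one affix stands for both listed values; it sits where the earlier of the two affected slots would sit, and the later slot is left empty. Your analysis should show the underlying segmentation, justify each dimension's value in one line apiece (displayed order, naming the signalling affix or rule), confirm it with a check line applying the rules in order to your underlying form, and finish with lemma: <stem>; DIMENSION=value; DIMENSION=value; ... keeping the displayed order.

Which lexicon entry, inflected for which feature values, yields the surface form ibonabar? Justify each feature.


underlying: ipon-b-r
MOD=ol - signalled by the affix -r
CASE=ak - signalled by the affix -b
check: iponbr -> ibonbr -> ibonabar -> ibonabar
lemma: ipon; MOD=ol; CASE=ak


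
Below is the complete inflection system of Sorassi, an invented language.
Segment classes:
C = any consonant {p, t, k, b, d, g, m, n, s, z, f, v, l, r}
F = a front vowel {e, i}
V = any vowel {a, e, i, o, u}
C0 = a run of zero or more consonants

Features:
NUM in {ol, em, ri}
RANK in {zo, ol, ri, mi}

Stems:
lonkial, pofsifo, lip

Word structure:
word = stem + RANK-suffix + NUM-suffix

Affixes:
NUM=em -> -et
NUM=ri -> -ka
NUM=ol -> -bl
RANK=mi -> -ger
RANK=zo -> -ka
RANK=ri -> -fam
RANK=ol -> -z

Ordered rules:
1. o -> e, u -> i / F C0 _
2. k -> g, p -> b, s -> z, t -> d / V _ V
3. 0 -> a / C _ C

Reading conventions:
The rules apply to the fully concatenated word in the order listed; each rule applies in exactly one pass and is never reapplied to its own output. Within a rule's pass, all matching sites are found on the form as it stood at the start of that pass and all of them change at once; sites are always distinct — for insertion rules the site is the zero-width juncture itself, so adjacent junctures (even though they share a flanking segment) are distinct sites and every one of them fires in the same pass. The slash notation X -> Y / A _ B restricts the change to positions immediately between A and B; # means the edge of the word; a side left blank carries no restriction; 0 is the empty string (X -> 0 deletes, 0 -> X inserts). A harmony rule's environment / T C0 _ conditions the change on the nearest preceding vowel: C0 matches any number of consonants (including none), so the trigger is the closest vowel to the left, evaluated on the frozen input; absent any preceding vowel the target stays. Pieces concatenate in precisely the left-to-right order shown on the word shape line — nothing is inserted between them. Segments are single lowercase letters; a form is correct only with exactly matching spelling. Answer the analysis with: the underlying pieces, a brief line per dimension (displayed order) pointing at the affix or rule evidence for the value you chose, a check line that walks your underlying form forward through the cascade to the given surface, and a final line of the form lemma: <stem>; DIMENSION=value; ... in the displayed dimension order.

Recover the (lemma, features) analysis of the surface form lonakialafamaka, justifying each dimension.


underlying: lonkial-fam-ka
NUM=ri - signalled by the affix -ka
RANK=ri - signalled by the affix -fam
check: lonkialfamka -> lonkialfamka -> lonkialfamka -> lonakialafamaka
lemma: lonkial; NUM=ri; RANK=ri


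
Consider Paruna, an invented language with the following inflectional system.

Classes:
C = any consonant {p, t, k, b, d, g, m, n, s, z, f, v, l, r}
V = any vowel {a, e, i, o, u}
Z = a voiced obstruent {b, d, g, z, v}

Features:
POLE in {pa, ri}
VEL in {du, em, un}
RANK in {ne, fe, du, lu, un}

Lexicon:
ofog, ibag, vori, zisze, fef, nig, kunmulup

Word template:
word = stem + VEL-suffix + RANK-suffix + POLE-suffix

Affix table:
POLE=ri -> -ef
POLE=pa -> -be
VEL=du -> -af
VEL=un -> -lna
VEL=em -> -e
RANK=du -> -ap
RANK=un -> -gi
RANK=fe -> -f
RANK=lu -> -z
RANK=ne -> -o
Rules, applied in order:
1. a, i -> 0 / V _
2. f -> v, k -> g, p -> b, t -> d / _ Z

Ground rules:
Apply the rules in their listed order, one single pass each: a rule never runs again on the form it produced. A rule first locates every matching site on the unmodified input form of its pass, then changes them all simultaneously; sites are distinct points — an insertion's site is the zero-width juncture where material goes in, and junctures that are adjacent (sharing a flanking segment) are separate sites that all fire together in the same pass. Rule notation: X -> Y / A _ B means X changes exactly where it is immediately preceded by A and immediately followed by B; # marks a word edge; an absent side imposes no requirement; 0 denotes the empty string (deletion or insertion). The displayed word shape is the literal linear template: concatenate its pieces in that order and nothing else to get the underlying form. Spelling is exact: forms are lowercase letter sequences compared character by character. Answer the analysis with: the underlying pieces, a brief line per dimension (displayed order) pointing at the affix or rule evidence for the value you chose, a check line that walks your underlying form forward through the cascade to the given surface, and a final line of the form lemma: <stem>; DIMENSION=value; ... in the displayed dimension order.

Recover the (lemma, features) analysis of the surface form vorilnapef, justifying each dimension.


underlying: vori-lna-ap-ef
POLE=ri - signalled by the affix -ef
VEL=un - signalled by the affix -lna
RANK=du - signalled by the affix -ap
check: vorilnaapef -> vorilnapef -> vorilnapef
lemma: vori; POLE=ri; VEL=un; RANK=du


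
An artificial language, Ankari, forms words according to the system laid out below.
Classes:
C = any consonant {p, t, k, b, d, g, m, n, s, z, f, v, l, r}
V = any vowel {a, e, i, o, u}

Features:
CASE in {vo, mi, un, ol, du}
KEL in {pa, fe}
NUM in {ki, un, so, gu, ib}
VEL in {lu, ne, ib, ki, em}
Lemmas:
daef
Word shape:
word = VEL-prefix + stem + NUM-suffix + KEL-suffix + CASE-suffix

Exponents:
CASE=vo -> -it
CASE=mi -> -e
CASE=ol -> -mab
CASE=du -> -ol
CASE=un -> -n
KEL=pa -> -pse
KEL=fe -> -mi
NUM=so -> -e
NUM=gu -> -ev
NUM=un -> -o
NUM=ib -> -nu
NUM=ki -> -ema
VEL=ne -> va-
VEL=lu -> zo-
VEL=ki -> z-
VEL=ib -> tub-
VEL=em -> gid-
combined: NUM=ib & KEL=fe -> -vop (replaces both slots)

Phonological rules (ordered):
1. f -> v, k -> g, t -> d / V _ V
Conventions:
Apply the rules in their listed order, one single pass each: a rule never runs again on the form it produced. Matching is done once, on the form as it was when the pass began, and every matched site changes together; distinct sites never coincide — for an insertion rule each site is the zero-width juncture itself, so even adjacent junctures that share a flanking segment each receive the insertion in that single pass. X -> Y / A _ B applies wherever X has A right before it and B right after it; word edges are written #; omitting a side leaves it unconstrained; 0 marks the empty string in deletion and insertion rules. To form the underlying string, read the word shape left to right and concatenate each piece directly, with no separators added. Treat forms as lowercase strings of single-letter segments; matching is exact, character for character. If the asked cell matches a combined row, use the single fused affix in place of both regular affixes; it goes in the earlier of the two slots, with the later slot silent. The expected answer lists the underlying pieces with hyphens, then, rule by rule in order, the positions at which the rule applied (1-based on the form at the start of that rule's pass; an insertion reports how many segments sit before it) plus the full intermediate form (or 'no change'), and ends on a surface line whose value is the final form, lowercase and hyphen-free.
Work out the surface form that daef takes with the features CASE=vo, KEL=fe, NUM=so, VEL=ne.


underlying: va-daef-e-mi-it
1. f -> v, k -> g, t -> d / V _ V: fires at position(s) 6: vadaevemiit
surface: vadaevemiit
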